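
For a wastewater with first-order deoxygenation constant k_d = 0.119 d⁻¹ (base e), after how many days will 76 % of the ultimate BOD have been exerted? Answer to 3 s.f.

t ≈ 12.0 d

y/L₀ = 1 − e^(−k_d t) = 0.76 ⇒ e^(−k_d t) = 0.240
t = −ln(0.240) / 0.119 = 1.427 / 0.119 = 11.99 d.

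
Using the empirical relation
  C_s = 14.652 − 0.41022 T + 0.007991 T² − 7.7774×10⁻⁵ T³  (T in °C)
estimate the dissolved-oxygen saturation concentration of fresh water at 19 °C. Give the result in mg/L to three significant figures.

C_s ≈ 9.21 mg/L

C_s = 14.652 − 0.41022×19 + 0.007991×19² − 7.7774×10⁻⁵×19³ = 9.209 mg/L.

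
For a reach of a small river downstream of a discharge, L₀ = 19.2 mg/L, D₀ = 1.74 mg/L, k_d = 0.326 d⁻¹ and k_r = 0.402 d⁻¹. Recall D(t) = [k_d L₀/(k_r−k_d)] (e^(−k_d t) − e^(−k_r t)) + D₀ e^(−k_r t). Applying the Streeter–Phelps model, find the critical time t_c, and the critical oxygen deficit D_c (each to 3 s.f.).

t_c ≈ 2.48 d; D_c ≈ 6.95 mg/L

With k_r/k_d = 1.233 and 1 − D₀(k_r−k_d)/(k_d L₀) = 0.9789,
t_c = ln(1.233 × 0.9789) / (0.402 − 0.326) = ln(1.207) / 0.07600 = 0.1882/0.07600 = 2.476 d.
D_c = (k_d/k_r) L₀ e^(−k_d t_c) = (0.326/0.402) × 19.2 × e^(−0.326×2.476) = 0.8109 × 19.2 × 0.4461 = 6.945 mg/L.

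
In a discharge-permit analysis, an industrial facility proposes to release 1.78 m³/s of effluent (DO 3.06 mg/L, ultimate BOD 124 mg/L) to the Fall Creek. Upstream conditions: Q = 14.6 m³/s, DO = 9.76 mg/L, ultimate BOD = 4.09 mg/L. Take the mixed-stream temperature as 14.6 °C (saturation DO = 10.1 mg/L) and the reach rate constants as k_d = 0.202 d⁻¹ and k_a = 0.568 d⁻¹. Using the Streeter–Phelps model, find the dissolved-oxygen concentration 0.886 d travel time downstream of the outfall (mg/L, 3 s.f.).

DO ≈ 7.27 mg/L

Mixed DO = (14.6×9.76 + 1.78×3.06)/(14.6+1.78) = 147.9/16.38 = 9.032 mg/L.
Mixed L₀ = (14.6×4.09 + 1.78×124)/(16.38) = 280.4/16.38 = 17.12 mg/L.
Initial deficit D₀ = C_s − DO₀ = 10.1 − 9.032 = 1.068 mg/L.
D(0.886) = [0.202×17.12/(0.568−0.202)](e^(−0.202×0.886) − e^(−0.568×0.886)) + 1.068 e^(−0.568×0.886)
= 9.449 × (0.8361 − 0.6046) + 1.068 × 0.6046 = 2.834 mg/L.
DO = 10.1 − 2.834 = 7.266 mg/L.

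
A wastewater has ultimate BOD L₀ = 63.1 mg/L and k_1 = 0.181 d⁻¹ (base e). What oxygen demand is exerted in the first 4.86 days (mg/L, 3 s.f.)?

y_t = L₀(1 − e^(−k_1 t)) = 63.1 × (1 − e^(−0.181×4.86))
= 63.1 × (1 − 0.4149) = 63.1 × 0.5851 = 36.92 mg/L.

y ≈ 36.9 mg/L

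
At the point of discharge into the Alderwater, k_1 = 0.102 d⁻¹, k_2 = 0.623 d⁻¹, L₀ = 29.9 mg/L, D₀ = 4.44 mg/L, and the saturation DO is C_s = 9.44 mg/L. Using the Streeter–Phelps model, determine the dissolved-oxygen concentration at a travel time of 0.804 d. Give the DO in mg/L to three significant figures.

k_1 L₀/(k_2−k_1) = 0.102×29.9/(0.623−0.102) = 3.050/0.5210 = 5.854 mg/L.
e^(−k_1 t) = e^(−0.102×0.8040) = 0.9213; e^(−k_2 t) = e^(−0.623×0.8040) = 0.6060.
D = 5.854 × (0.9213 − 0.6060) + 4.44 × 0.6060 = 1.846 + 2.691 = 4.536 mg/L.
DO = C_s − D = 9.44 − 4.536 = 4.904 mg/L.

DO ≈ 4.90 mg/L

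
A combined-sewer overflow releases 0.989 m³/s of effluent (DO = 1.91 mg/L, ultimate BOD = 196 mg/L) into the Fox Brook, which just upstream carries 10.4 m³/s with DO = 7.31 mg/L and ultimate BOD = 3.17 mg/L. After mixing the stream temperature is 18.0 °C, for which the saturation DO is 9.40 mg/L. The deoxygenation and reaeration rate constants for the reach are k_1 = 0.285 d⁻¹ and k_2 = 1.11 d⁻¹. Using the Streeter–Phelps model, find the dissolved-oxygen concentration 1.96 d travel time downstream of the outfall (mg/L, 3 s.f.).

Mixed DO = (10.4×7.31 + 0.989×1.91)/(10.4+0.989) = 77.91/11.39 = 6.841 mg/L.
Mixed L₀ = (10.4×3.17 + 0.989×196)/(11.39) = 226.8/11.39 = 19.92 mg/L.
Initial deficit D₀ = C_s − DO₀ = 9.40 − 6.841 = 2.559 mg/L.
D(1.96) = [0.285×19.92/(1.11−0.285)](e^(−0.285×1.96) − e^(−1.11×1.96)) + 2.559 e^(−1.11×1.96)
= 6.880 × (0.5720 − 0.1135) + 2.559 × 0.1135 = 3.445 mg/L.
DO = 9.40 − 3.445 = 5.955 mg/L.

DO ≈ 5.96 mg/L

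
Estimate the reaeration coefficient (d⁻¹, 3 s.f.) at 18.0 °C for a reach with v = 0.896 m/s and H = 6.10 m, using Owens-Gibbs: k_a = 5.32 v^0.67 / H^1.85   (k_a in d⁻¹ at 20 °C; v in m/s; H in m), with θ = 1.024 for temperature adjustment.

k_a ≈ 0.166 d⁻¹

k_a(20) = 5.32 × 0.896^0.67 / 6.10^1.85 = 5.32 × 0.9291 / 28.37 = 0.1742 d⁻¹.
k_a(18.0) = 0.1742 × 1.024^(18.0−20) = 0.1742 × 0.9537 = 0.1661 d⁻¹.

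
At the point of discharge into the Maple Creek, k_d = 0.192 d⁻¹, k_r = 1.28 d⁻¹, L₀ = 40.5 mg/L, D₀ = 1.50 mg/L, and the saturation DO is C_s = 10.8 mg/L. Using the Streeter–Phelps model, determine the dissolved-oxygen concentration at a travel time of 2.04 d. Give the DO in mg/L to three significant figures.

k_d L₀/(k_r−k_d) = 0.192×40.5/(1.28−0.192) = 7.776/1.088 = 7.147 mg/L.
e^(−k_d t) = e^(−0.192×2.040) = 0.6759; e^(−k_r t) = e^(−1.28×2.040) = 0.07345.
D = 7.147 × (0.6759 − 0.07345) + 1.50 × 0.07345 = 4.306 + 0.1102 = 4.416 mg/L.
DO = C_s − D = 10.8 − 4.416 = 6.384 mg/L.

DO ≈ 6.38 mg/L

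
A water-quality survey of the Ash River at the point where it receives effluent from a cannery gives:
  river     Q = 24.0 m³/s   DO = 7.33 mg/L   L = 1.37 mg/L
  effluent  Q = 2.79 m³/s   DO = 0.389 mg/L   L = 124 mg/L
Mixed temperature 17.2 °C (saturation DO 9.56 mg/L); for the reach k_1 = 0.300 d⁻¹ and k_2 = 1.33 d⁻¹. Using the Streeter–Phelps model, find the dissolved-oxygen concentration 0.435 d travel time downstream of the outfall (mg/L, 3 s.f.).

Mixed DO = (24.0×7.33 + 2.79×0.389)/(24.0+2.79) = 177.0/26.79 = 6.607 mg/L.
Mixed L₀ = (24.0×1.37 + 2.79×124)/(26.79) = 378.8/26.79 = 14.14 mg/L.
Initial deficit D₀ = C_s − DO₀ = 9.56 − 6.607 = 2.953 mg/L.
D(0.435) = [0.300×14.14/(1.33−0.300)](e^(−0.300×0.435) − e^(−1.33×0.435)) + 2.953 e^(−1.33×0.435)
= 4.119 × (0.8777 − 0.5607) + 2.953 × 0.5607 = 2.961 mg/L.
DO = 9.56 − 2.961 = 6.599 mg/L.

DO ≈ 6.60 mg/L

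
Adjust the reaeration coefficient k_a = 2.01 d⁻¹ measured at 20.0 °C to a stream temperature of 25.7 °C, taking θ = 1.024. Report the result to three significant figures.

k_a ≈ 2.30 d⁻¹

k_a(T₂) = k_a(T₁) · θ^(T₂−T₁) = 2.01 × 1.024^(25.7−20.0)
= 2.01 × 1.024^5.70 = 2.01 × 1.145 = 2.301 d⁻¹.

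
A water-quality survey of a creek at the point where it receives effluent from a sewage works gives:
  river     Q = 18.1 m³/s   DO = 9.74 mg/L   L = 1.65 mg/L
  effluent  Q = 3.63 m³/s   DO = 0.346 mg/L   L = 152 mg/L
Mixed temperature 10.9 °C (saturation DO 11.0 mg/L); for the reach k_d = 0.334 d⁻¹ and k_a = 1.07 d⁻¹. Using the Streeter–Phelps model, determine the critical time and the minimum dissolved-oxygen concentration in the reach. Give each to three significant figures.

t_c ≈ 1.22 d; minimum DO ≈ 5.44 mg/L

Mixed DO = (18.1×9.74 + 3.63×0.346)/(18.1+3.63) = 177.5/21.73 = 8.171 mg/L.
Mixed L₀ = (18.1×1.65 + 3.63×152)/(21.73) = 581.6/21.73 = 26.77 mg/L.
Initial deficit D₀ = C_s − DO₀ = 11.0 − 8.171 = 2.829 mg/L.
t_c = (1/0.7360) ln[(1.07/0.334)(1 − 2.829×0.7360/(0.334×26.77))] = 1.359 × ln(2.457) = 1.222 d.
D_c = (0.334/1.07) × 26.77 × e^(−0.334×1.222) = 0.3121 × 26.77 × 0.6650 = 5.556 mg/L.
Minimum DO = 11.0 − 5.556 = 5.444 mg/L.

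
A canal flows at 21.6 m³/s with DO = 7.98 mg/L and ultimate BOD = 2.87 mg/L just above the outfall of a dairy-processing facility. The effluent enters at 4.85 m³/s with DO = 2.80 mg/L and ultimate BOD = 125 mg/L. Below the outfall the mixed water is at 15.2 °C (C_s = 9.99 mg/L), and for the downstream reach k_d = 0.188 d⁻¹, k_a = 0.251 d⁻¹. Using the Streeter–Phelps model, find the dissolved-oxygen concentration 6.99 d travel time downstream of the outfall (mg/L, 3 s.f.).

DO ≈ 2.26 mg/L

Mixed DO = (21.6×7.98 + 4.85×2.80)/(21.6+4.85) = 185.9/26.45 = 7.030 mg/L.
Mixed L₀ = (21.6×2.87 + 4.85×125)/(26.45) = 668.2/26.45 = 25.26 mg/L.
Initial deficit D₀ = C_s − DO₀ = 9.99 − 7.030 = 2.960 mg/L.
D(6.99) = [0.188×25.26/(0.251−0.188)](e^(−0.188×6.99) − e^(−0.251×6.99)) + 2.960 e^(−0.251×6.99)
= 75.39 × (0.2687 − 0.1730) + 2.960 × 0.1730 = 7.728 mg/L.
DO = 9.99 − 7.728 = 2.262 mg/L.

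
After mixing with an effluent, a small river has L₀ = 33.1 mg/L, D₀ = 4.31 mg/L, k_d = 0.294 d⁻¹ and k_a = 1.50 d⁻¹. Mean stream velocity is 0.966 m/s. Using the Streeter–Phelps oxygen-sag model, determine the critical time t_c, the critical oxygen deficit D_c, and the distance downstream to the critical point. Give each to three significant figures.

With k_a/k_d = 5.102 and 1 − D₀(k_a−k_d)/(k_d L₀) = 0.4659,
t_c = ln(5.102 × 0.4659) / (1.50 − 0.294) = ln(2.377) / 1.206 = 0.8658/1.206 = 0.7179 d.
D_c = (k_d/k_a) L₀ e^(−k_d t_c) = (0.294/1.50) × 33.1 × e^(−0.294×0.7179) = 0.1960 × 33.1 × 0.8097 = 5.253 mg/L.
x_c = v t_c = 0.966 m/s × 0.7179 d × 86400 s/d = 59920 m ≈ 59.9 km.

t_c ≈ 0.718 d; D_c ≈ 5.25 mg/L; x_c ≈ 59.9 km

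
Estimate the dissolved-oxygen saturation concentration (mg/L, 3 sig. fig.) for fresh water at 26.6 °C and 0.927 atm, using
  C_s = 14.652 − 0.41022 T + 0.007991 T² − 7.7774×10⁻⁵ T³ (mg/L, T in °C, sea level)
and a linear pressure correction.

At sea level: C_s = 14.652 − 0.41022×26.6 + 0.007991×26.6² − 7.7774×10⁻⁵×26.6³ = 7.930 mg/L.
Pressure correction: C_s' = 7.930 × 0.927 = 7.352 mg/L.

C_s ≈ 7.35 mg/L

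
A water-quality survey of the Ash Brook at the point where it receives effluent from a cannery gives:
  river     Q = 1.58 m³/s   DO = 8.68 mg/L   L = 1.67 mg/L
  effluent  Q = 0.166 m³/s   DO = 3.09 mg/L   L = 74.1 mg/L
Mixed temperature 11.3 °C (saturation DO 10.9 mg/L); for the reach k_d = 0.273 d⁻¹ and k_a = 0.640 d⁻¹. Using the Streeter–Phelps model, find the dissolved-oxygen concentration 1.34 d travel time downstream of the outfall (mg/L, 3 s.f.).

DO ≈ 8.02 mg/L

Mixed DO = (1.58×8.68 + 0.166×3.09)/(1.58+0.166) = 14.23/1.746 = 8.149 mg/L.
Mixed L₀ = (1.58×1.67 + 0.166×74.1)/(1.746) = 14.94/1.746 = 8.556 mg/L.
Initial deficit D₀ = C_s − DO₀ = 10.9 − 8.149 = 2.751 mg/L.
D(1.34) = [0.273×8.556/(0.640−0.273)](e^(−0.273×1.34) − e^(−0.640×1.34)) + 2.751 e^(−0.640×1.34)
= 6.365 × (0.6936 − 0.4242) + 2.751 × 0.4242 = 2.882 mg/L.
DO = 10.9 − 2.882 = 8.018 mg/L.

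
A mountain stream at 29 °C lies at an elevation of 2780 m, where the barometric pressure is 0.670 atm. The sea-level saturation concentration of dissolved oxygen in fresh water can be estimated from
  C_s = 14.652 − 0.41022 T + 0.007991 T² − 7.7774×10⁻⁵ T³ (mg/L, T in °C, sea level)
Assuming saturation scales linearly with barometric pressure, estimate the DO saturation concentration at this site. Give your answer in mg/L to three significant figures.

C_s ≈ 5.08 mg/L

At sea level: C_s = 14.652 − 0.41022×29 + 0.007991×29² − 7.7774×10⁻⁵×29³ = 7.579 mg/L.
Pressure correction: C_s' = 7.579 × 0.670 = 5.078 mg/L.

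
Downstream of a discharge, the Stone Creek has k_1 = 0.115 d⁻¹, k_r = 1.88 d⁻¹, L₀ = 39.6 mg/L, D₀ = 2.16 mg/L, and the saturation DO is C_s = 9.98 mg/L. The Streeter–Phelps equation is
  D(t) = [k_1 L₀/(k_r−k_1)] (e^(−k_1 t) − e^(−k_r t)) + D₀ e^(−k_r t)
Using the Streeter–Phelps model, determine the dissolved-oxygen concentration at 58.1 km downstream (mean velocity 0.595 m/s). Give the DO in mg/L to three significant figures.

DO ≈ 7.76 mg/L

Travel time t = x/v = 58.1 km / (0.595 m/s) = 58100 m / 0.595 m/s = 97650 s = 1.130 d.
k_1 L₀/(k_r−k_1) = 0.115×39.6/(1.88−0.115) = 4.554/1.765 = 2.580 mg/L.
e^(−k_1 t) = e^(−0.115×1.130) = 0.8781; e^(−k_r t) = e^(−1.88×1.130) = 0.1195.
D = 2.580 × (0.8781 − 0.1195) + 2.16 × 0.1195 = 1.957 + 0.2580 = 2.216 mg/L.
DO = C_s − D = 9.98 − 2.216 = 7.764 mg/L.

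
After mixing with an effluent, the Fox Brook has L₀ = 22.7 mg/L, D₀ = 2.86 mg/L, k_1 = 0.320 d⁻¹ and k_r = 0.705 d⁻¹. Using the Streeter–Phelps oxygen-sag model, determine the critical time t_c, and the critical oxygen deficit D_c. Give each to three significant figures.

t_c ≈ 1.62 d; D_c ≈ 6.13 mg/L

t_c = [1/(k_r−k_1)] ln[(k_r/k_1)(1 − D₀(k_r−k_1)/(k_1 L₀))]
= [1/(0.705−0.320)] ln[(0.705/0.320)(1 − 2.86×0.3850/(0.320×22.7))]
= (1/0.3850) ln[2.203 × 0.8484] = 2.597 × ln(1.869) = 2.597 × 0.6255 = 1.625 d.
L(t_c) = L₀ e^(−k_1 t_c) = 22.7 × 0.5946 = 13.50 mg/L, and at the critical point k_r D_c = k_1 L, so D_c = (0.320/0.705) × 13.50 = 6.126 mg/L.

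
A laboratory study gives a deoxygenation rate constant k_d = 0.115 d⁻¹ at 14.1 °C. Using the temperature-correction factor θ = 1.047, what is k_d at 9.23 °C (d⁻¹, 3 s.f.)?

k_d ≈ 0.0920 d⁻¹

k_d(T₂) = k_d(T₁) · θ^(T₂−T₁) = 0.115 × 1.047^(9.23−14.1)
= 0.115 × 1.047^-4.87 = 0.115 × 0.7996 = 0.09195 d⁻¹.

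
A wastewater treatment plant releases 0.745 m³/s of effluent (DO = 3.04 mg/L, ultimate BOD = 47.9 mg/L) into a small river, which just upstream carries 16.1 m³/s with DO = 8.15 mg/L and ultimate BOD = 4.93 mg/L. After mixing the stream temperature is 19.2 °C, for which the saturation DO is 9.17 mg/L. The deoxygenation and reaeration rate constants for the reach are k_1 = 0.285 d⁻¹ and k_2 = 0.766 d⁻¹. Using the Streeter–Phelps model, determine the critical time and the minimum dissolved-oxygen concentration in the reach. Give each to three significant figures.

t_c ≈ 1.29 d; minimum DO ≈ 7.41 mg/L

Mixed DO = (16.1×8.15 + 0.745×3.04)/(16.1+0.745) = 133.5/16.85 = 7.924 mg/L.
Mixed L₀ = (16.1×4.93 + 0.745×47.9)/(16.85) = 115.1/16.85 = 6.830 mg/L.
Initial deficit D₀ = C_s − DO₀ = 9.17 − 7.924 = 1.246 mg/L.
t_c = (1/0.4810) ln[(0.766/0.285)(1 − 1.246×0.4810/(0.285×6.830))] = 2.079 × ln(1.860) = 1.290 d.
D_c = (0.285/0.766) × 6.830 × e^(−0.285×1.290) = 0.3721 × 6.830 × 0.6923 = 1.759 mg/L.
Minimum DO = 9.17 − 1.759 = 7.411 mg/L.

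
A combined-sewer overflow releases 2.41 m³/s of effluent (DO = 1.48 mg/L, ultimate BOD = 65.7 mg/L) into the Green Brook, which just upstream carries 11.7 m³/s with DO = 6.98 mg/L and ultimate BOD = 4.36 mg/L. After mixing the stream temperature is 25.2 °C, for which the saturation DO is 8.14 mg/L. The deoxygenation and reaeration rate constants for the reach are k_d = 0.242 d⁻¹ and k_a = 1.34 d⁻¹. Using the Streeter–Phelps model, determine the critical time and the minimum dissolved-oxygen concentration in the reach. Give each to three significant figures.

Mixed DO = (11.7×6.98 + 2.41×1.48)/(11.7+2.41) = 85.23/14.11 = 6.041 mg/L.
Mixed L₀ = (11.7×4.36 + 2.41×65.7)/(14.11) = 209.3/14.11 = 14.84 mg/L.
Initial deficit D₀ = C_s − DO₀ = 8.14 − 6.041 = 2.099 mg/L.
t_c = (1/1.098) ln[(1.34/0.242)(1 − 2.099×1.098/(0.242×14.84))] = 0.9107 × ln(1.982) = 0.6232 d.
D_c = (0.242/1.34) × 14.84 × e^(−0.242×0.6232) = 0.1806 × 14.84 × 0.8600 = 2.304 mg/L.
Minimum DO = 8.14 − 2.304 = 5.836 mg/L.

t_c ≈ 0.623 d; minimum DO ≈ 5.84 mg/L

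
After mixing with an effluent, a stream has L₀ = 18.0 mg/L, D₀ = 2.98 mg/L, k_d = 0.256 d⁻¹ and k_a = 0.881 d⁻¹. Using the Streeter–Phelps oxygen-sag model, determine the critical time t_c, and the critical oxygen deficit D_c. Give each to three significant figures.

With k_a/k_d = 3.441 and 1 − D₀(k_a−k_d)/(k_d L₀) = 0.5958,
t_c = ln(3.441 × 0.5958) / (0.881 − 0.256) = ln(2.050) / 0.6250 = 0.7180/0.6250 = 1.149 d.
D_c = (k_d/k_a) L₀ e^(−k_d t_c) = (0.256/0.881) × 18.0 × e^(−0.256×1.149) = 0.2906 × 18.0 × 0.7452 = 3.898 mg/L.

t_c ≈ 1.15 d; D_c ≈ 3.90 mg/L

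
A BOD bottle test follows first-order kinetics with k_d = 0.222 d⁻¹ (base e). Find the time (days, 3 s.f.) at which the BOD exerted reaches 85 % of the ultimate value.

t ≈ 8.55 d

y/L₀ = 1 − e^(−k_d t) = 0.85 ⇒ e^(−k_d t) = 0.150
t = −ln(0.150) / 0.222 = 1.897 / 0.222 = 8.546 d.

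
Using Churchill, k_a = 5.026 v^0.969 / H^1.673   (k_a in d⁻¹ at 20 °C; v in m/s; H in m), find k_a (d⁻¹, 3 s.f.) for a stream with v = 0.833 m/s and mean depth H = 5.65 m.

k_a = 5.026 × 0.833^0.969 / 5.65^1.673 = 5.026 × 0.8377 / 18.12 = 0.2324 d⁻¹.

k_a ≈ 0.232 d⁻¹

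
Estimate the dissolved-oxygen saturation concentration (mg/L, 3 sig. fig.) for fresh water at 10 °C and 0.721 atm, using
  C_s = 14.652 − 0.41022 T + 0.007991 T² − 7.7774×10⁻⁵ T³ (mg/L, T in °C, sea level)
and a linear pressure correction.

At sea level: C_s = 14.652 − 0.41022×10 + 0.007991×10² − 7.7774×10⁻⁵×10³ = 11.27 mg/L.
Pressure correction: C_s' = 11.27 × 0.721 = 8.126 mg/L.

C_s ≈ 8.13 mg/L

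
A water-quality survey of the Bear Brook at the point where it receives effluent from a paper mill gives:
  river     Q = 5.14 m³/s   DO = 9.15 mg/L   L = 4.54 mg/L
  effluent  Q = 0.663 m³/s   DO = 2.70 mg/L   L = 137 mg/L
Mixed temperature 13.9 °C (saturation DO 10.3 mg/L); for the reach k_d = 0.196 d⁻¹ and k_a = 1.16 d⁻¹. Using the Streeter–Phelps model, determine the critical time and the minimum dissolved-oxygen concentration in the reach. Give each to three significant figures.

t_c ≈ 1.18 d; minimum DO ≈ 7.66 mg/L

Mixed DO = (5.14×9.15 + 0.663×2.70)/(5.14+0.663) = 48.82/5.803 = 8.413 mg/L.
Mixed L₀ = (5.14×4.54 + 0.663×137)/(5.803) = 114.2/5.803 = 19.67 mg/L.
Initial deficit D₀ = C_s − DO₀ = 10.3 − 8.413 = 1.887 mg/L.
t_c = (1/0.9640) ln[(1.16/0.196)(1 − 1.887×0.9640/(0.196×19.67))] = 1.037 × ln(3.127) = 1.182 d.
D_c = (0.196/1.16) × 19.67 × e^(−0.196×1.182) = 0.1690 × 19.67 × 0.7931 = 2.637 mg/L.
Minimum DO = 10.3 − 2.637 = 7.663 mg/L.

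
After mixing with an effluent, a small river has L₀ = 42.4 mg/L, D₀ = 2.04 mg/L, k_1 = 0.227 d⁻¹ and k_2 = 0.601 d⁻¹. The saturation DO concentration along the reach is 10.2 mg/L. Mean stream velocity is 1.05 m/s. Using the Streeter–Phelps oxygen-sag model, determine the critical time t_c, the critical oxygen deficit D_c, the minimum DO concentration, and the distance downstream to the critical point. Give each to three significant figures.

With k_2/k_1 = 2.648 and 1 − D₀(k_2−k_1)/(k_1 L₀) = 0.9207,
t_c = ln(2.648 × 0.9207) / (0.601 − 0.227) = ln(2.438) / 0.3740 = 0.8911/0.3740 = 2.383 d.
D_c = (k_1/k_2) L₀ e^(−k_1 t_c) = (0.227/0.601) × 42.4 × e^(−0.227×2.383) = 0.3777 × 42.4 × 0.5823 = 9.325 mg/L.
Minimum DO = C_s − D_c = 10.2 − 9.325 = 0.8752 mg/L.
x_c = v t_c = 1.05 m/s × 2.383 d × 86400 s/d = 216100 m ≈ 216 km.

t_c ≈ 2.38 d; D_c ≈ 9.32 mg/L; min DO ≈ 0.875 mg/L; x_c ≈ 216 km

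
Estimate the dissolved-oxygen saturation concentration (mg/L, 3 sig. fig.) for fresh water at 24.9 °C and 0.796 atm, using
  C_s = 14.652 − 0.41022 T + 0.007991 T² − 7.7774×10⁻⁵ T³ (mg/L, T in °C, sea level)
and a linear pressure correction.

At sea level: C_s = 14.652 − 0.41022×24.9 + 0.007991×24.9² − 7.7774×10⁻⁵×24.9³ = 8.191 mg/L.
Pressure correction: C_s' = 8.191 × 0.796 = 6.520 mg/L.

C_s ≈ 6.52 mg/L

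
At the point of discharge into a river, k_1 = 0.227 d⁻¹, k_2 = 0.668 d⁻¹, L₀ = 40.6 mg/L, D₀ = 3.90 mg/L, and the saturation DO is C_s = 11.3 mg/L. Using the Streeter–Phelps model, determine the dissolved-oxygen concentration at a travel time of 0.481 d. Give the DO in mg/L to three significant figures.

k_1 L₀/(k_2−k_1) = 0.227×40.6/(0.668−0.227) = 9.216/0.4410 = 20.90 mg/L.
e^(−k_1 t) = e^(−0.227×0.4810) = 0.8966; e^(−k_2 t) = e^(−0.668×0.4810) = 0.7252.
D = 20.90 × (0.8966 − 0.7252) + 3.90 × 0.7252 = 3.581 + 2.828 = 6.409 mg/L.
DO = C_s − D = 11.3 − 6.409 = 4.891 mg/L.

DO ≈ 4.89 mg/L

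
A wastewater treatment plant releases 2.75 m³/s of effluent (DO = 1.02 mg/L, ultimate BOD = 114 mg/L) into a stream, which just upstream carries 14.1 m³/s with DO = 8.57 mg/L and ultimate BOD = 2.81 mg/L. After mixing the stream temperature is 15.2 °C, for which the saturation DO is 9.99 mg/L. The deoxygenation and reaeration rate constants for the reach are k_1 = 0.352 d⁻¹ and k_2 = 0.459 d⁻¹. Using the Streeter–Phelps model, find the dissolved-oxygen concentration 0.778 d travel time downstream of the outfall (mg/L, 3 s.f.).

Mixed DO = (14.1×8.57 + 2.75×1.02)/(14.1+2.75) = 123.6/16.85 = 7.338 mg/L.
Mixed L₀ = (14.1×2.81 + 2.75×114)/(16.85) = 353.1/16.85 = 20.96 mg/L.
Initial deficit D₀ = C_s − DO₀ = 9.99 − 7.338 = 2.652 mg/L.
D(0.778) = [0.352×20.96/(0.459−0.352)](e^(−0.352×0.778) − e^(−0.459×0.778)) + 2.652 e^(−0.459×0.778)
= 68.94 × (0.7604 − 0.6997) + 2.652 × 0.6997 = 6.043 mg/L.
DO = 9.99 − 6.043 = 3.947 mg/L.

DO ≈ 3.95 mg/L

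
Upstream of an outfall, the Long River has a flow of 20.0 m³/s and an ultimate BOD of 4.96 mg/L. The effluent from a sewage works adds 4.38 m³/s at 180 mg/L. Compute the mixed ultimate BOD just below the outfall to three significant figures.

36.4 mg/L

Flow-weighted mixing: C = (Q_r C_r + Q_w C_w)/(Q_r + Q_w)
= (20.0×4.96 + 4.38×180)/(20.0 + 4.38) = 887.6/24.38 = 36.41 mg/L.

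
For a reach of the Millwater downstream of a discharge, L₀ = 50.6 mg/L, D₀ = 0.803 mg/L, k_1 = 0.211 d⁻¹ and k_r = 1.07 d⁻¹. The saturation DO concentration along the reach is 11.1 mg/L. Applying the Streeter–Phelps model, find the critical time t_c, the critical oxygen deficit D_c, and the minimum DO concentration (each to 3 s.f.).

t_c ≈ 1.81 d; D_c ≈ 6.81 mg/L; min DO ≈ 4.29 mg/L

t_c = [1/(k_r−k_1)] ln[(k_r/k_1)(1 − D₀(k_r−k_1)/(k_1 L₀))]
= [1/(1.07−0.211)] ln[(1.07/0.211)(1 − 0.803×0.8590/(0.211×50.6))]
= (1/0.8590) ln[5.071 × 0.9354] = 1.164 × ln(4.743) = 1.164 × 1.557 = 1.812 d.
D_c = (k_1/k_r) L₀ e^(−k_1 t_c) = (0.211/1.07) × 50.6 × e^(−0.211×1.812) = 0.1972 × 50.6 × 0.6822 = 6.807 mg/L.
Minimum DO = C_s − D_c = 11.1 − 6.807 = 4.293 mg/L.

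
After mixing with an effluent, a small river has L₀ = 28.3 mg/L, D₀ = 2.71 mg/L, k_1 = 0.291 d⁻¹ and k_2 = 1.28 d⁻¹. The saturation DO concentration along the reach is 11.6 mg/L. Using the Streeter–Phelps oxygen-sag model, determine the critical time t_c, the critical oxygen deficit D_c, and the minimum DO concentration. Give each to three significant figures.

t_c ≈ 1.10 d; D_c ≈ 4.67 mg/L; min DO ≈ 6.93 mg/L

t_c = [1/(k_2−k_1)] ln[(k_2/k_1)(1 − D₀(k_2−k_1)/(k_1 L₀))]
= [1/(1.28−0.291)] ln[(1.28/0.291)(1 − 2.71×0.9890/(0.291×28.3))]
= (1/0.9890) ln[4.399 × 0.6745] = 1.011 × ln(2.967) = 1.011 × 1.088 = 1.100 d.
L(t_c) = L₀ e^(−k_1 t_c) = 28.3 × 0.7261 = 20.55 mg/L, and at the critical point k_2 D_c = k_1 L, so D_c = (0.291/1.28) × 20.55 = 4.672 mg/L.
Minimum DO = C_s − D_c = 11.6 − 4.672 = 6.928 mg/L.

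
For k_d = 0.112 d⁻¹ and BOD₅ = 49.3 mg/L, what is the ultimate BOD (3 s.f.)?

BOD₅ = L₀(1 − e^(−5k_d)) ⇒ L₀ = BOD₅ / (1 − e^(−5×0.112))
= 49.3 / (1 − 0.5712) = 49.3 / 0.4288 = 115.0 mg/L.

L₀ ≈ 115 mg/L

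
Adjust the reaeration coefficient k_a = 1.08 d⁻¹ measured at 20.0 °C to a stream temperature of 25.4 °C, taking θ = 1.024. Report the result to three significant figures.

k_a(T₂) = k_a(T₁) · θ^(T₂−T₁) = 1.08 × 1.024^(25.4−20.0)
= 1.08 × 1.024^5.40 = 1.08 × 1.137 = 1.228 d⁻¹.

k_a ≈ 1.23 d⁻¹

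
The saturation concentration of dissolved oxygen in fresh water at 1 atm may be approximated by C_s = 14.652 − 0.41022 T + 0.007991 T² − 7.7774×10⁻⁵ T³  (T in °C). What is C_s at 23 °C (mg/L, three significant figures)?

C_s = 14.652 − 0.41022×23 + 0.007991×23² − 7.7774×10⁻⁵×23³ = 8.498 mg/L.

C_s ≈ 8.50 mg/L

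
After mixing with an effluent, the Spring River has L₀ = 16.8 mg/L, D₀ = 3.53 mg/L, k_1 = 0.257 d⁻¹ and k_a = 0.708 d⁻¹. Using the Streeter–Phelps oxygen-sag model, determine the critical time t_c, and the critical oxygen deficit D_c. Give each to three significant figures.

t_c ≈ 1.23 d; D_c ≈ 4.45 mg/L

With k_a/k_1 = 2.755 and 1 − D₀(k_a−k_1)/(k_1 L₀) = 0.6313,
t_c = ln(2.755 × 0.6313) / (0.708 − 0.257) = ln(1.739) / 0.4510 = 0.5533/0.4510 = 1.227 d.
L(t_c) = L₀ e^(−k_1 t_c) = 16.8 × 0.7296 = 12.26 mg/L, and at the critical point k_a D_c = k_1 L, so D_c = (0.257/0.708) × 12.26 = 4.449 mg/L.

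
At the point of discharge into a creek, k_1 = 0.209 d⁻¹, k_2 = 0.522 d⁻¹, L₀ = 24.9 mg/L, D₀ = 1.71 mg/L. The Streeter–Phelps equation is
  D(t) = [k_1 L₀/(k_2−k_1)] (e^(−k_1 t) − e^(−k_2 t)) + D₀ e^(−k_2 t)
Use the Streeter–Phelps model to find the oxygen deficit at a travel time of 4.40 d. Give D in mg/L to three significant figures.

k_1 L₀/(k_2−k_1) = 0.209×24.9/(0.522−0.209) = 5.204/0.3130 = 16.63 mg/L.
e^(−k_1 t) = e^(−0.209×4.400) = 0.3987; e^(−k_2 t) = e^(−0.522×4.400) = 0.1006.
D = 16.63 × (0.3987 − 0.1006) + 1.71 × 0.1006 = 4.956 + 0.1720 = 5.128 mg/L.

D ≈ 5.13 mg/L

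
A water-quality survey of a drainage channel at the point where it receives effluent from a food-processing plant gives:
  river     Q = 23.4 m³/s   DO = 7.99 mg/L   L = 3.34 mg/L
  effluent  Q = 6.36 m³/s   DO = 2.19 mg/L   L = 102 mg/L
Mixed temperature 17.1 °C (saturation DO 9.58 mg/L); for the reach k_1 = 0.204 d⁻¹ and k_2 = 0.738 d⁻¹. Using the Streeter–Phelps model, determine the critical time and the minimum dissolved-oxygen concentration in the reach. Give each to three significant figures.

Mixed DO = (23.4×7.99 + 6.36×2.19)/(23.4+6.36) = 200.9/29.76 = 6.750 mg/L.
Mixed L₀ = (23.4×3.34 + 6.36×102)/(29.76) = 726.9/29.76 = 24.42 mg/L.
Initial deficit D₀ = C_s − DO₀ = 9.58 − 6.750 = 2.830 mg/L.
t_c = (1/0.5340) ln[(0.738/0.204)(1 − 2.830×0.5340/(0.204×24.42))] = 1.873 × ln(2.521) = 1.731 d.
D_c = (0.204/0.738) × 24.42 × e^(−0.204×1.731) = 0.2764 × 24.42 × 0.7025 = 4.743 mg/L.
Minimum DO = 9.58 − 4.743 = 4.837 mg/L.

t_c ≈ 1.73 d; minimum DO ≈ 4.84 mg/L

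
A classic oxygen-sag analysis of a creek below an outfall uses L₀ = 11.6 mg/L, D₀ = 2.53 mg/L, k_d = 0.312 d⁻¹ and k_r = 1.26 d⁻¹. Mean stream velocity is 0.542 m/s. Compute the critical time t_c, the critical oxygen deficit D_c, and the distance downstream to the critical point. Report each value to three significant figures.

With k_r/k_d = 4.038 and 1 − D₀(k_r−k_d)/(k_d L₀) = 0.3373,
t_c = ln(4.038 × 0.3373) / (1.26 − 0.312) = ln(1.362) / 0.9480 = 0.3091/0.9480 = 0.3260 d.
L(t_c) = L₀ e^(−k_d t_c) = 11.6 × 0.9033 = 10.48 mg/L, and at the critical point k_r D_c = k_d L, so D_c = (0.312/1.26) × 10.48 = 2.595 mg/L.
x_c = v t_c = 0.542 m/s × 0.3260 d × 86400 s/d = 15270 m ≈ 15.3 km.

t_c ≈ 0.326 d; D_c ≈ 2.59 mg/L; x_c ≈ 15.3 km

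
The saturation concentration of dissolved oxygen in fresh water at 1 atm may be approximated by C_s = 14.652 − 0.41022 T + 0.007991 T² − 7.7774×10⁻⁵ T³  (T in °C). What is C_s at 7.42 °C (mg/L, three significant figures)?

C_s = 14.652 − 0.41022×7.42 + 0.007991×7.42² − 7.7774×10⁻⁵×7.42³ = 12.02 mg/L.

C_s ≈ 12.0 mg/L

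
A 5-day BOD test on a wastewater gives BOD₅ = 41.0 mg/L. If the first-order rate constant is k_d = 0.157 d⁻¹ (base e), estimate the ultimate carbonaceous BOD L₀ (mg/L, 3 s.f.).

BOD₅ = L₀(1 − e^(−5k_d)) ⇒ L₀ = BOD₅ / (1 − e^(−5×0.157))
= 41.0 / (1 − 0.4561) = 41.0 / 0.5439 = 75.38 mg/L.

L₀ ≈ 75.4 mg/L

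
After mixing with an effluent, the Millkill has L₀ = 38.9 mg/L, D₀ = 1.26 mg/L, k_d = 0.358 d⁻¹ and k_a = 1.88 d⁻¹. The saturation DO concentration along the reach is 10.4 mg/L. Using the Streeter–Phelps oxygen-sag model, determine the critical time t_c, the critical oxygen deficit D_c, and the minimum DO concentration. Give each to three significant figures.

With k_a/k_d = 5.251 and 1 − D₀(k_a−k_d)/(k_d L₀) = 0.8623,
t_c = ln(5.251 × 0.8623) / (1.88 − 0.358) = ln(4.528) / 1.522 = 1.510/1.522 = 0.9923 d.
D_c = (k_d/k_a) L₀ e^(−k_d t_c) = (0.358/1.88) × 38.9 × e^(−0.358×0.9923) = 0.1904 × 38.9 × 0.7010 = 5.193 mg/L.
Minimum DO = C_s − D_c = 10.4 − 5.193 = 5.207 mg/L.

t_c ≈ 0.992 d; D_c ≈ 5.19 mg/L; min DO ≈ 5.21 mg/L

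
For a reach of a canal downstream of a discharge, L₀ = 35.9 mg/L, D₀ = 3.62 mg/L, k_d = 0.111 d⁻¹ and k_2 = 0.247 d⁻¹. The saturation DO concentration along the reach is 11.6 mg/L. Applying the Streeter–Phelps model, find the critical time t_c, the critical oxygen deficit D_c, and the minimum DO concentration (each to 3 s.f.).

At the critical point dD/dt = 0, so k_d L₀ e^(−k_d t) = k_2 D. Substituting D(t) from the Streeter–Phelps equation and solving for t gives
t_c = ln[(k_2/k_d)(1 − D₀(k_2−k_d)/(k_d L₀))] / (k_2−k_d).
Here k_2−k_d = 0.1360 d⁻¹ and 1 − D₀(k_2−k_d)/(k_d L₀) = 1 − 3.62×0.1360/(0.111×35.9) = 0.8765, so
t_c = ln(2.225 × 0.8765) / 0.1360 = 0.6680 / 0.1360 = 4.912 d.
D_c = (k_d/k_2) L₀ e^(−k_d t_c) = (0.111/0.247) × 35.9 × e^(−0.111×4.912) = 0.4494 × 35.9 × 0.5797 = 9.353 mg/L.
Minimum DO = C_s − D_c = 11.6 − 9.353 = 2.247 mg/L.

t_c ≈ 4.91 d; D_c ≈ 9.35 mg/L; min DO ≈ 2.25 mg/L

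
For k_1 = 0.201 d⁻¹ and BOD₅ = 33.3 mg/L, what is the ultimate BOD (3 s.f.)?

L₀ ≈ 52.5 mg/L

BOD₅ = L₀(1 − e^(−5k_1)) ⇒ L₀ = BOD₅ / (1 − e^(−5×0.201))
= 33.3 / (1 − 0.3660) = 33.3 / 0.6340 = 52.53 mg/L.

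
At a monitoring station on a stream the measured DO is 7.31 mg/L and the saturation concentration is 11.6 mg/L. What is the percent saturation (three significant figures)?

% saturation = C/C_s × 100 = 7.31/11.6 × 100 = 63.0 %.

63.0 % saturation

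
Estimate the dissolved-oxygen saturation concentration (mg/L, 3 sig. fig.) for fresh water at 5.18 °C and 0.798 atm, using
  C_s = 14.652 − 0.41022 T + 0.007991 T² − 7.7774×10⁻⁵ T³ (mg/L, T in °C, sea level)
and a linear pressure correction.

C_s ≈ 10.2 mg/L

At sea level: C_s = 14.652 − 0.41022×5.18 + 0.007991×5.18² − 7.7774×10⁻⁵×5.18³ = 12.73 mg/L.
Pressure correction: C_s' = 12.73 × 0.798 = 10.16 mg/L.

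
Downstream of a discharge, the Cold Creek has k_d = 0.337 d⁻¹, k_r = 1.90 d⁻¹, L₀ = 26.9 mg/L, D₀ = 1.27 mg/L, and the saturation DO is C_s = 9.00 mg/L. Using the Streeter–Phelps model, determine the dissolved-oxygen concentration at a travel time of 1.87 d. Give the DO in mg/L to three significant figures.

DO ≈ 6.04 mg/L

k_d L₀/(k_r−k_d) = 0.337×26.9/(1.90−0.337) = 9.065/1.563 = 5.800 mg/L.
e^(−k_d t) = e^(−0.337×1.870) = 0.5325; e^(−k_r t) = e^(−1.90×1.870) = 0.02864.
D = 5.800 × (0.5325 − 0.02864) + 1.27 × 0.02864 = 2.922 + 0.03637 = 2.959 mg/L.
DO = C_s − D = 9.00 − 2.959 = 6.041 mg/L.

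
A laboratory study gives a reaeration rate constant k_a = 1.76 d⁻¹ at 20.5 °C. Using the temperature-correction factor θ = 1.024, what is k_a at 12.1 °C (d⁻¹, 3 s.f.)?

k_a(T₂) = k_a(T₁) · θ^(T₂−T₁) = 1.76 × 1.024^(12.1−20.5)
= 1.76 × 1.024^-8.40 = 1.76 × 0.8194 = 1.442 d⁻¹.

k_a ≈ 1.44 d⁻¹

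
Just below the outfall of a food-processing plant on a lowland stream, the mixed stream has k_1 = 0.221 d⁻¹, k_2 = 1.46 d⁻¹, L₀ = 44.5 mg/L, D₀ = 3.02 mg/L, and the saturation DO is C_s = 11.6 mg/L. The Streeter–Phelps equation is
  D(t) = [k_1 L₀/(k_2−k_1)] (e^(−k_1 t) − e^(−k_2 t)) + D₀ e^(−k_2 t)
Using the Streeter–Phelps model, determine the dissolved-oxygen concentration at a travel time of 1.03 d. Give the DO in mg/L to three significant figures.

k_1 L₀/(k_2−k_1) = 0.221×44.5/(1.46−0.221) = 9.835/1.239 = 7.937 mg/L.
e^(−k_1 t) = e^(−0.221×1.030) = 0.7964; e^(−k_2 t) = e^(−1.46×1.030) = 0.2223.
D = 7.937 × (0.7964 − 0.2223) + 3.02 × 0.2223 = 4.557 + 0.6713 = 5.228 mg/L.
DO = C_s − D = 11.6 − 5.228 = 6.372 mg/L.

DO ≈ 6.37 mg/L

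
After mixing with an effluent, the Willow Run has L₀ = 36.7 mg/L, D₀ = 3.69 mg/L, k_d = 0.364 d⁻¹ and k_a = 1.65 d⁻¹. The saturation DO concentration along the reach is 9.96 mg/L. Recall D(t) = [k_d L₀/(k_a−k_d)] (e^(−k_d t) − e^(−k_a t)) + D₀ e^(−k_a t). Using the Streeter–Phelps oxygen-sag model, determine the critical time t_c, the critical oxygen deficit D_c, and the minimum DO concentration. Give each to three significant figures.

With k_a/k_d = 4.533 and 1 − D₀(k_a−k_d)/(k_d L₀) = 0.6448,
t_c = ln(4.533 × 0.6448) / (1.65 − 0.364) = ln(2.923) / 1.286 = 1.073/1.286 = 0.8340 d.
L(t_c) = L₀ e^(−k_d t_c) = 36.7 × 0.7382 = 27.09 mg/L, and at the critical point k_a D_c = k_d L, so D_c = (0.364/1.65) × 27.09 = 5.976 mg/L.
Minimum DO = C_s − D_c = 9.96 − 5.976 = 3.984 mg/L.

t_c ≈ 0.834 d; D_c ≈ 5.98 mg/L; min DO ≈ 3.98 mg/L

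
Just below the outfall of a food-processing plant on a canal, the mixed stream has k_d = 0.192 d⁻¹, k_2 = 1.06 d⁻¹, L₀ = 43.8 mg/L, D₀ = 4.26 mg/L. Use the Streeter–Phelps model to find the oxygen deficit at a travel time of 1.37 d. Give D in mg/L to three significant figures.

k_d L₀/(k_2−k_d) = 0.192×43.8/(1.06−0.192) = 8.410/0.8680 = 9.688 mg/L.
e^(−k_d t) = e^(−0.192×1.370) = 0.7687; e^(−k_2 t) = e^(−1.06×1.370) = 0.2341.
D = 9.688 × (0.7687 − 0.2341) + 4.26 × 0.2341 = 5.180 + 0.9971 = 6.177 mg/L.

D ≈ 6.18 mg/L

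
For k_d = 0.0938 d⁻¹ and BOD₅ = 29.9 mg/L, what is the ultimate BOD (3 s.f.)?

BOD₅ = L₀(1 − e^(−5k_d)) ⇒ L₀ = BOD₅ / (1 − e^(−5×0.0938))
= 29.9 / (1 − 0.6256) = 29.9 / 0.3744 = 79.87 mg/L.

L₀ ≈ 79.9 mg/L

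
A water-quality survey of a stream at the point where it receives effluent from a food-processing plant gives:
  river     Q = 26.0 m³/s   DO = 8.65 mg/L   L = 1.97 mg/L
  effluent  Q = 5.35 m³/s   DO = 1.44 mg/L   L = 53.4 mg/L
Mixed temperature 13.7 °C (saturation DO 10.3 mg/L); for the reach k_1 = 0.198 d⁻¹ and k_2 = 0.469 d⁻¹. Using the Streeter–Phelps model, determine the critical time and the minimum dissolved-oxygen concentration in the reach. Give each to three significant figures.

Mixed DO = (26.0×8.65 + 5.35×1.44)/(26.0+5.35) = 232.6/31.35 = 7.420 mg/L.
Mixed L₀ = (26.0×1.97 + 5.35×53.4)/(31.35) = 336.9/31.35 = 10.75 mg/L.
Initial deficit D₀ = C_s − DO₀ = 10.3 − 7.420 = 2.880 mg/L.
t_c = (1/0.2710) ln[(0.469/0.198)(1 − 2.880×0.2710/(0.198×10.75))] = 3.690 × ln(1.500) = 1.496 d.
D_c = (0.198/0.469) × 10.75 × e^(−0.198×1.496) = 0.4222 × 10.75 × 0.7437 = 3.374 mg/L.
Minimum DO = 10.3 − 3.374 = 6.926 mg/L.

t_c ≈ 1.50 d; minimum DO ≈ 6.93 mg/L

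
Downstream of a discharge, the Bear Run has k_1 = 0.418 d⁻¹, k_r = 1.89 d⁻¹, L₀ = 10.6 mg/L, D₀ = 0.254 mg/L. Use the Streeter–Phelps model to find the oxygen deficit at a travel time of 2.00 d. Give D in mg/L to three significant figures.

D ≈ 1.24 mg/L

k_1 L₀/(k_r−k_1) = 0.418×10.6/(1.89−0.418) = 4.431/1.472 = 3.010 mg/L.
e^(−k_1 t) = e^(−0.418×2.000) = 0.4334; e^(−k_r t) = e^(−1.89×2.000) = 0.02282.
D = 3.010 × (0.4334 − 0.02282) + 0.254 × 0.02282 = 1.236 + 0.005797 = 1.242 mg/L.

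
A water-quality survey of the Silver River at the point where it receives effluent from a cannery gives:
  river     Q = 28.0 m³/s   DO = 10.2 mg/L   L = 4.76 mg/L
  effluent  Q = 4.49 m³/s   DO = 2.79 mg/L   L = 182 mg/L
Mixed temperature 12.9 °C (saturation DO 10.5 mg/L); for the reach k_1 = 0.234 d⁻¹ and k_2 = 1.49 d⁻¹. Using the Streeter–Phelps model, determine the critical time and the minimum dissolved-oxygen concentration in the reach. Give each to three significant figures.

t_c ≈ 1.25 d; minimum DO ≈ 7.07 mg/L

Mixed DO = (28.0×10.2 + 4.49×2.79)/(28.0+4.49) = 298.1/32.49 = 9.176 mg/L.
Mixed L₀ = (28.0×4.76 + 4.49×182)/(32.49) = 950.5/32.49 = 29.25 mg/L.
Initial deficit D₀ = C_s − DO₀ = 10.5 − 9.176 = 1.324 mg/L.
t_c = (1/1.256) ln[(1.49/0.234)(1 − 1.324×1.256/(0.234×29.25))] = 0.7962 × ln(4.821) = 1.252 d.
D_c = (0.234/1.49) × 29.25 × e^(−0.234×1.252) = 0.1570 × 29.25 × 0.7460 = 3.427 mg/L.
Minimum DO = 10.5 − 3.427 = 7.073 mg/L.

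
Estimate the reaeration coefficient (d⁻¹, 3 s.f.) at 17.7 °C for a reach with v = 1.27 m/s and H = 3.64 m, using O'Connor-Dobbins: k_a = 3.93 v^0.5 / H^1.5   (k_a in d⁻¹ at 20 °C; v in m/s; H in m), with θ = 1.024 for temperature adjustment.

k_a ≈ 0.604 d⁻¹

k_a(20) = 3.93 × 1.27^0.5 / 3.64^1.5 = 3.93 × 1.127 / 6.945 = 0.6377 d⁻¹.
k_a(17.7) = 0.6377 × 1.024^(17.7−20) = 0.6377 × 0.9469 = 0.6039 d⁻¹.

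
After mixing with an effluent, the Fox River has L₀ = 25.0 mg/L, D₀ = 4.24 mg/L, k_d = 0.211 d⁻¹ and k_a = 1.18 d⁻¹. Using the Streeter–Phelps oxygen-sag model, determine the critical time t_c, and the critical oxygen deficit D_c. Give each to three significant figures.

At the critical point dD/dt = 0, so k_d L₀ e^(−k_d t) = k_a D. Substituting D(t) from the Streeter–Phelps equation and solving for t gives
t_c = ln[(k_a/k_d)(1 − D₀(k_a−k_d)/(k_d L₀))] / (k_a−k_d).
Here k_a−k_d = 0.9690 d⁻¹ and 1 − D₀(k_a−k_d)/(k_d L₀) = 1 − 4.24×0.9690/(0.211×25.0) = 0.2211, so
t_c = ln(5.592 × 0.2211) / 0.9690 = 0.2124 / 0.9690 = 0.2192 d.
L(t_c) = L₀ e^(−k_d t_c) = 25.0 × 0.9548 = 23.87 mg/L, and at the critical point k_a D_c = k_d L, so D_c = (0.211/1.18) × 23.87 = 4.268 mg/L.

t_c ≈ 0.219 d; D_c ≈ 4.27 mg/L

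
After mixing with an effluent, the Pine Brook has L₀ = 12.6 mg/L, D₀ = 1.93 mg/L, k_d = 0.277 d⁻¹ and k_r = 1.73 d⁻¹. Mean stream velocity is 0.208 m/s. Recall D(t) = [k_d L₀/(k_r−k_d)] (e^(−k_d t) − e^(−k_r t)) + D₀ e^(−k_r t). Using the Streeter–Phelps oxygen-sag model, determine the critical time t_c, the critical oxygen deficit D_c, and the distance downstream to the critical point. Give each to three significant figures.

t_c ≈ 0.141 d; D_c ≈ 1.94 mg/L; x_c ≈ 2.53 km

t_c = [1/(k_r−k_d)] ln[(k_r/k_d)(1 − D₀(k_r−k_d)/(k_d L₀))]
= [1/(1.73−0.277)] ln[(1.73/0.277)(1 − 1.93×1.453/(0.277×12.6))]
= (1/1.453) ln[6.245 × 0.1965] = 0.6882 × ln(1.227) = 0.6882 × 0.2049 = 0.1410 d.
L(t_c) = L₀ e^(−k_d t_c) = 12.6 × 0.9617 = 12.12 mg/L, and at the critical point k_r D_c = k_d L, so D_c = (0.277/1.73) × 12.12 = 1.940 mg/L.
x_c = v t_c = 0.208 m/s × 0.1410 d × 86400 s/d = 2534 m ≈ 2.53 km.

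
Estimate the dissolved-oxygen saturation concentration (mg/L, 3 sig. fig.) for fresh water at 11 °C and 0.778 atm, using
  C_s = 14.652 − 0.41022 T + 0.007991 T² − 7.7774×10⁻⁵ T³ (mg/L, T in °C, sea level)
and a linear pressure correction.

At sea level: C_s = 14.652 − 0.41022×11 + 0.007991×11² − 7.7774×10⁻⁵×11³ = 11.00 mg/L.
Pressure correction: C_s' = 11.00 × 0.778 = 8.560 mg/L.

C_s ≈ 8.56 mg/L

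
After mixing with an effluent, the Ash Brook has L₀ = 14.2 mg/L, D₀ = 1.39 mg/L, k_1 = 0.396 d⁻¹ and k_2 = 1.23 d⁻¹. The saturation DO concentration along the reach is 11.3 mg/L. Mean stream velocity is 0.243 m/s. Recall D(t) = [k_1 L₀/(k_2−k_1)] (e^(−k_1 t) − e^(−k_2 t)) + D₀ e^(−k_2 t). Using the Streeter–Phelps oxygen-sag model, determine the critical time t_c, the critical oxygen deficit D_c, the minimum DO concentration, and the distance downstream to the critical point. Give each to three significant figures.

At the critical point dD/dt = 0, so k_1 L₀ e^(−k_1 t) = k_2 D. Substituting D(t) from the Streeter–Phelps equation and solving for t gives
t_c = ln[(k_2/k_1)(1 − D₀(k_2−k_1)/(k_1 L₀))] / (k_2−k_1).
Here k_2−k_1 = 0.8340 d⁻¹ and 1 − D₀(k_2−k_1)/(k_1 L₀) = 1 − 1.39×0.8340/(0.396×14.2) = 0.7938, so
t_c = ln(3.106 × 0.7938) / 0.8340 = 0.9025 / 0.8340 = 1.082 d.
L(t_c) = L₀ e^(−k_1 t_c) = 14.2 × 0.6515 = 9.251 mg/L, and at the critical point k_2 D_c = k_1 L, so D_c = (0.396/1.23) × 9.251 = 2.978 mg/L.
Minimum DO = C_s − D_c = 11.3 − 2.978 = 8.322 mg/L.
x_c = v t_c = 0.243 m/s × 1.082 d × 86400 s/d = 22720 m ≈ 22.7 km.

t_c ≈ 1.08 d; D_c ≈ 2.98 mg/L; min DO ≈ 8.32 mg/L; x_c ≈ 22.7 km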